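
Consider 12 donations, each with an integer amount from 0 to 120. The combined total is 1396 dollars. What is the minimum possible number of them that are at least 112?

Suppose at most 12 − j of them reach 112; then j values are ≤ 111 and the rest ≤ 120.
The total is then ≤ 111·j + 120·(12 − j) = 1440 − 9j. For this to be ≥ 1396 we need j ≤ 4, so at least 12 − 4 = 8 must reach 112.
Exactly 8 works: 8 values at 120 and 4 at 111 total 1404; lower one of the high values by 8 (still ≥ 112) to hit 1396.

8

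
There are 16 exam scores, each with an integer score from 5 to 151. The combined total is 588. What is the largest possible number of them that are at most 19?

13

Each value at 19 or below falls at least 151 − 19 = 132 short of the ceiling 151.
The ceiling total is 16 × 151 = 2416, and we need 588, so at most ⌊(2416 − 588)/132⌋ = 13 can be that low.
k = 13 is achieved by 13 values at 19 and 3 at 151, total 700; lower one of the 151's by 112 (still > 19) to reach 588.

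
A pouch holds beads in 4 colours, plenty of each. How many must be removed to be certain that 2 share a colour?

You could draw 1 of every colour without reaching 2 of any — 4 in all.
One more forces 2 of some colour, so 4 + 1 = 5.

5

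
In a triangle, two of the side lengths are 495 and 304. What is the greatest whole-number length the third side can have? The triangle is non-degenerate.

798

The third side must be less than 495 + 304 = 799.
The largest integer below 799 is 798.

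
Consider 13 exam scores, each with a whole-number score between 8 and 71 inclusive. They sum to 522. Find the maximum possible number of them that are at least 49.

Suppose k of them are at least 49. Those contribute at least 49 each and the other 13 − k at least 8 each.
So the total is at least 49k + 8(13 − k) = 104 + 41k. This must be ≤ 522, giving k ≤ 10.
k = 10 is achieved by 10 values at 49 and 3 at 8, total 514; add 8 to one value (staying below 49) to reach 522.

10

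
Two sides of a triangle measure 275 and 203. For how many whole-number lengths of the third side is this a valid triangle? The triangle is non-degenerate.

405

The triangle inequality gives |275 − 203| < c < 275 + 203, i.e. 72 < c < 478.
So c can be any integer from 73 to 477: 405 values.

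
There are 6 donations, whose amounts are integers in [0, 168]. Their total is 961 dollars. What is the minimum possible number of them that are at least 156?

3

Each value short of 156 is at most 155, costing at least 168 − 155 = 13 against the maximum total of 1008.
We can afford to lose at most 1008 − 961 = 47, so at most ⌊47/13⌋ = 3 fall short, and at least 3 are ≥ 156.
Exactly 3 works: 3 values at 168 and 3 at 155 total 969; lower one of the high values by 8 (still ≥ 156) to hit 961.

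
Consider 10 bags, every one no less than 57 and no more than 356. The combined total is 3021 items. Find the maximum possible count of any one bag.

356

Maximizing one value means minimizing the remaining 9.
The other 9 contribute at least 9 × 57 = 513, leaving at most 3021 − 513 = 2508.
But each bag is capped at 356, so the maximum is 356.
Achievable: one at 356 and the other 9 totalling 2665, which fits since 9 × 57 ≤ 2665 ≤ 9 × 356.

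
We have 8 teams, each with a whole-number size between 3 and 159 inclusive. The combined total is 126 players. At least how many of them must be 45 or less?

If only k of them are at most 45, the other 8 − k are at least 46, so the total is at least (8 − k)·46 + k·3.
This is ≤ 126, so (8 − k)·46 + 3k ≤ 126, which gives k ≥ 6.
Exactly 6 works: 6 values at 3 and 2 at 46 total 110; raise one of the low values by 16 (still ≤ 45) to hit 126.

6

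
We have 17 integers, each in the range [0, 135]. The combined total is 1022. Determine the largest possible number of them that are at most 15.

Suppose k of them are at most 15. Those contribute at most 15 each and the rest at most 135 each.
So the total is at most 15k + 135(17 − k) = 2295 − 120k. This must still be ≥ 1022, so k ≤ 10.
k = 10 is achieved by 10 values at 15 and 7 at 135, total 1095; lower one of the 135's by 73 (still > 15) to reach 1022.

10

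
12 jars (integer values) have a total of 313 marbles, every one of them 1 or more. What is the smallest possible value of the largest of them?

27

The average is 313/12 > 26, so not all 12 can be 26 or less; the largest is ≥ 27.
Achievable: 1 of them at 27 and 11 at 26 total 313.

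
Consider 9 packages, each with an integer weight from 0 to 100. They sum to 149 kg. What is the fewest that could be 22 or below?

3

Let j be the number exceeding 22. Then the total is ≥ 23·j + 0·(9 − j) = 0 + 23j.
So 23j ≤ 149 and j ≤ 6; hence at least 9 − 6 = 3 are ≤ 22.
Exactly 3 works: 3 values at 0 and 6 at 23 total 138; raise one of the low values by 11 (still ≤ 22) to hit 149.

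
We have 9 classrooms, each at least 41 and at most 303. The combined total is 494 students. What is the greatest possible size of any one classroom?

To make one classroom as large as possible, make the other 8 as small as possible.
The other 8 contribute at least 8 × 41 = 328, leaving at most 494 − 328 = 166.
Since 166 ≤ 303, this is achievable: one at 166 and 8 at 41.

166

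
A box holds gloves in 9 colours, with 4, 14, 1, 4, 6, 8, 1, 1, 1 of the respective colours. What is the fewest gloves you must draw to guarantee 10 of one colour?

36

In the worst case you take as many as possible of each colour without reaching 10: 4 + 9 + 1 + 4 + 6 + 8 + 1 + 1 + 1 = 35.
The next one must give 10 of some colour, so 35 + 1 = 36.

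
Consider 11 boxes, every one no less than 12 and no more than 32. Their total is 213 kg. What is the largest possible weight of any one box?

32

To make one box as large as possible, make the other 10 as small as possible.
The other 10 contribute at least 10 × 12 = 120, leaving at most 213 − 120 = 93.
But each box is capped at 32, so the maximum is 32.
Achievable: one at 32 and the other 10 totalling 181, which fits since 10 × 12 ≤ 181 ≤ 10 × 32.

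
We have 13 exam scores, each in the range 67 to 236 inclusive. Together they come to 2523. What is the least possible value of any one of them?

Minimizing one value means maximizing the remaining 12.
The other 12 can take up 12 × 236 = 2832 ≥ 2523 − 67, so one score can sit at its floor of 67.
Achievable: one at 67 and the other 12 totalling 2456, which fits since 12 × 67 ≤ 2456 ≤ 12 × 236.

67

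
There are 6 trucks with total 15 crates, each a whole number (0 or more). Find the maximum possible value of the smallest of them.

The average is 15/6 < 3, so some value is ≤ 2.
Equality holds with 3 values of 2 and 3 values of 3.

2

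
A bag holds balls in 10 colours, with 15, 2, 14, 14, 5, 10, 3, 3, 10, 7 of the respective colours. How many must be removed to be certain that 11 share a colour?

71

In the worst case you take as many as possible of each colour without reaching 11: 10 + 2 + 10 + 10 + 5 + 10 + 3 + 3 + 10 + 7 = 70.
The next one must give 11 of some colour, so 70 + 1 = 71.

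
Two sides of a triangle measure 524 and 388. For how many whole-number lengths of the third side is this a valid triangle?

775

The triangle inequality gives |524 − 388| < c < 524 + 388, i.e. 136 < c < 912.
So c can be any integer from 137 to 911: 775 values.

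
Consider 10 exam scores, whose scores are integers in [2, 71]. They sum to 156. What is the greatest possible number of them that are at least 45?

3

If k of the values are ≥ 45, the total is ≥ 45k + 2(10 − k).
Setting 45k + 2(10 − k) ≤ 156 gives 43k ≤ 136, so k ≤ 3.
k = 3 is achieved by 3 values at 45 and 7 at 2, total 149; add 7 to one value (staying below 45) to reach 156.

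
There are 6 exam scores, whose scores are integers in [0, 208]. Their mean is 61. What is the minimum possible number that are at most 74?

The total is 6 × 61 = 366.
Each value above 74 is at least 75, contributing at least 75 − 0 = 75 above the floor 0.
The sum exceeds the floor total 0 by 366, so at most ⌊366/75⌋ = 4 exceed 74, and at least 2 are ≤ 74.
Exactly 2 works: 2 values at 0 and 4 at 75 total 300; raise one of the low values by 66 (still ≤ 74) to hit 366.

2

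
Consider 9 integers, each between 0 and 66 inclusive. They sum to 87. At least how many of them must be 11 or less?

2

If only k of them are at most 11, the other 9 − k are at least 12, so the total is at least (9 − k)·12 + k·0.
This is ≤ 87, so (9 − k)·12 + 0k ≤ 87, which gives k ≥ 2.
Exactly 2 works: 2 values at 0 and 7 at 12 total 84; raise one of the low values by 3 (still ≤ 11) to hit 87.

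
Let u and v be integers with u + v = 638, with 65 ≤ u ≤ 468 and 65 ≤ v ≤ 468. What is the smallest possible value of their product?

For a fixed sum, uv is smallest when u and v are as far apart as possible.
The extreme feasible split is u = 170, v = 468, giving uv = 79560.

79560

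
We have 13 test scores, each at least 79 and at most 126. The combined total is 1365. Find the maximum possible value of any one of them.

Maximizing one value means minimizing the remaining 12.
The other 12 contribute at least 12 × 79 = 948, leaving at most 1365 − 948 = 417.
But each score is capped at 126, so the maximum is 126.
Achievable: one at 126 and the other 12 totalling 1239, which fits since 12 × 79 ≤ 1239 ≤ 12 × 126.

126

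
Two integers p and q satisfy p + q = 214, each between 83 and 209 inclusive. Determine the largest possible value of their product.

11449

pq = p(214 − p) is maximized when p is as near 214/2 as the bounds allow.
Taking p = 107 and q = 107 (both in [83, 209]) gives pq = 11449.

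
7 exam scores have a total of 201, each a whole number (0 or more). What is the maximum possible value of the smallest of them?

28

If every one of the 7 were at least 29, the total would be at least 7 × 29 = 203 > 201.
Taking 2 copies of 28 and 5 copies of 29 gives exactly 201, so 28 is attained.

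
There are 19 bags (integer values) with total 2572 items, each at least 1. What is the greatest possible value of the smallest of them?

135

If every one of the 19 were at least 136, the total would be at least 19 × 136 = 2584 > 2572.
Taking 12 copies of 135 and 7 copies of 136 gives exactly 2572, so 135 is attained.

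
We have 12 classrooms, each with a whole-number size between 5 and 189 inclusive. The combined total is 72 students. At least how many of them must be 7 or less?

8

Let j be the number exceeding 7. Then the total is ≥ 8·j + 5·(12 − j) = 60 + 3j.
So 3j ≤ 12 and j ≤ 4; hence at least 12 − 4 = 8 are ≤ 7.
Exactly 8 works: 8 values at 5 and 4 at 8 total 72.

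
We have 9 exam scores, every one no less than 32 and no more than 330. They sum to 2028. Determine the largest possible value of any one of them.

To make one score as large as possible, make the other 8 as small as possible.
The other 8 contribute at least 8 × 32 = 256, leaving at most 2028 − 256 = 1772.
But each score is capped at 330, so the maximum is 330.
Achievable: one at 330 and the other 8 totalling 1698, which fits since 8 × 32 ≤ 1698 ≤ 8 × 330.

330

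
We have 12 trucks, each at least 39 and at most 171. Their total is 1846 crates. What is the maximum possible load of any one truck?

171

To make one truck as large as possible, make the other 11 as small as possible.
The other 11 contribute at least 11 × 39 = 429, leaving at most 1846 − 429 = 1417.
But each truck is capped at 171, so the maximum is 171.
Achievable: one at 171 and the other 11 totalling 1675, which fits since 11 × 39 ≤ 1675 ≤ 11 × 171.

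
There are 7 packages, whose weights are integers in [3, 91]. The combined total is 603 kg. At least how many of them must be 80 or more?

Suppose at most 7 − j of them reach 80; then j values are ≤ 79 and the rest ≤ 91.
The total is then ≤ 79·j + 91·(7 − j) = 637 − 12j. For this to be ≥ 603 we need j ≤ 2, so at least 7 − 2 = 5 must reach 80.
Exactly 5 works: 5 values at 91 and 2 at 79 total 613; lower one of the high values by 10 (still ≥ 80) to hit 603.

5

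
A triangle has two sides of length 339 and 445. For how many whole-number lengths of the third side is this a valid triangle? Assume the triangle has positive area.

The triangle inequality gives |339 − 445| < c < 339 + 445, i.e. 106 < c < 784.
So c can be any integer from 107 to 783: 677 values.

677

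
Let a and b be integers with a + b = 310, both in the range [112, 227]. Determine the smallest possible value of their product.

For a fixed sum, ab is smallest when a and b are as far apart as possible.
At the endpoint a = 112, b = 310 − 112 = 198, so ab = 112 × 198 = 22176.

22176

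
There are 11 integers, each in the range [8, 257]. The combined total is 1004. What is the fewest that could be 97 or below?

1

If only k of them are at most 97, the other 11 − k are at least 98, so the total is at least (11 − k)·98 + k·8.
This is ≤ 1004, so (11 − k)·98 + 8k ≤ 1004, which gives k ≥ 1.
Exactly 1 works: 1 value at 8 and 10 at 98 total 988; raise one of the low values by 16 (still ≤ 97) to hit 1004.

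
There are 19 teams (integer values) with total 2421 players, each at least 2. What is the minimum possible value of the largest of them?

If every one of the 19 were at most 127, the total would be at most 19 × 127 = 2413 < 2421.
Taking 11 copies of 127 and 8 copies of 128 gives exactly 2421, so 128 is attained.

128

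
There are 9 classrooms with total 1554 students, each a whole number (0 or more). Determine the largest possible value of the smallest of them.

If every one of the 9 were at least 173, the total would be at least 9 × 173 = 1557 > 1554.
Achievable: 3 of them at 172 and 6 at 173 total 1554.

172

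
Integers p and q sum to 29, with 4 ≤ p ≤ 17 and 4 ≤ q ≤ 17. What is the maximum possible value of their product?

With p + q fixed, pq peaks when the two are closest together.
Taking p = 14 and q = 15 (both in [4, 17]) gives pq = 210.

210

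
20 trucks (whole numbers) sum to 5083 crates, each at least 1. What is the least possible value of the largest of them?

255

The 20 values sum to 5083, so their maximum is at least ⌈5083/20⌉ = 255.
Equality holds with 3 values of 255 and 17 values of 254.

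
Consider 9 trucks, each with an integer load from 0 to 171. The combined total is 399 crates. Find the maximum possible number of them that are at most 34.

Each value at 34 or below falls at least 171 − 34 = 137 short of the ceiling 171.
The ceiling total is 9 × 171 = 1539, and we need 399, so at most ⌊(1539 − 399)/137⌋ = 8 can be that low.
k = 8 is achieved by 8 values at 34 and 1 at 171, total 443; lower one of the 171's by 44 (still > 34) to reach 399.

8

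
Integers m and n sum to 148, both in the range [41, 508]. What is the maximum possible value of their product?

5476

mn = m(148 − m) is maximized when m is as near 148/2 as the bounds allow.
Taking m = 74 and n = 74 (both in [41, 508]) gives mn = 5476.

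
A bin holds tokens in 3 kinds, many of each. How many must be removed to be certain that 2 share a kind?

4

You could draw 1 of every kind without reaching 2 of any — 3 in all.
One more forces 2 of some kind, so 3 + 1 = 4.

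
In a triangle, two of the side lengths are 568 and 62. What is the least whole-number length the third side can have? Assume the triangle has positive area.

The third side must exceed |568 − 62| = 506.
The smallest integer above 506 is 507.

507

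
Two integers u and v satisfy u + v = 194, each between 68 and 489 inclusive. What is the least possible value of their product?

For a fixed sum, uv is smallest when u and v are as far apart as possible.
At the endpoint u = 68, v = 194 − 68 = 126, so uv = 68 × 126 = 8568.

8568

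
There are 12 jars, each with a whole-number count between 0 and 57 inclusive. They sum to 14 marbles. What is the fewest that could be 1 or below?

5

If only k of them are at most 1, the other 12 − k are at least 2, so the total is at least (12 − k)·2 + k·0.
This is ≤ 14, so (12 − k)·2 + 0k ≤ 14, which gives k ≥ 5.
Exactly 5 works: 5 values at 0 and 7 at 2 total 14.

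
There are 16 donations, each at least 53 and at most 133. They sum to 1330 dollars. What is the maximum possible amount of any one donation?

133

To make one donation as large as possible, make the other 15 as small as possible.
The other 15 contribute at least 15 × 53 = 795, leaving at most 1330 − 795 = 535.
But each donation is capped at 133, so the maximum is 133.
Achievable: one at 133 and the other 15 totalling 1197, which fits since 15 × 53 ≤ 1197 ≤ 15 × 133.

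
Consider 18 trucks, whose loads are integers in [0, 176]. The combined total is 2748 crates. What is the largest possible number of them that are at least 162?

With k values at 162 or above and the rest at least 0, the sum is at least 0 + 162k.
Since the sum is 2748, we need 162k ≤ 2748, i.e. k ≤ 16.
k = 16 is achieved by 16 values at 162 and 2 at 0, total 2592; add 156 to one value (staying below 162) to reach 2748.

16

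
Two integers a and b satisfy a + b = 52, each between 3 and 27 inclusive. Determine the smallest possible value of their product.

675

Since a + b is fixed, pushing one of them to its bound minimizes the product.
At the endpoint a = 25, b = 52 − 25 = 27, so ab = 25 × 27 = 675.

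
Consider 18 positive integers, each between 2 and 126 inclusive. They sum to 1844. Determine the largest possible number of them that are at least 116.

With k values at 116 or above and the rest at least 2, the sum is at least 36 + 114k.
Since the sum is 1844, we need 114k ≤ 1808, i.e. k ≤ 15.
k = 15 is achieved by 15 values at 116 and 3 at 2, total 1746; add 98 to one value (staying below 116) to reach 1844.

15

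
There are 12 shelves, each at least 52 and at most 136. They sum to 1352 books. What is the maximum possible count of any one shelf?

To make one shelf as large as possible, make the other 11 as small as possible.
The other 11 contribute at least 11 × 52 = 572, leaving at most 1352 − 572 = 780.
But each shelf is capped at 136, so the maximum is 136.
Achievable: one at 136 and the other 11 totalling 1216, which fits since 11 × 52 ≤ 1216 ≤ 11 × 136.

136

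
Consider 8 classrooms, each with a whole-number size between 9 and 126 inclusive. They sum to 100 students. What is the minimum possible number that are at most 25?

7

If only k of them are at most 25, the other 8 − k are at least 26, so the total is at least (8 − k)·26 + k·9.
This is ≤ 100, so (8 − k)·26 + 9k ≤ 100, which gives k ≥ 7.
Exactly 7 works: 7 values at 9 and 1 at 26 total 89; raise one of the low values by 11 (still ≤ 25) to hit 100.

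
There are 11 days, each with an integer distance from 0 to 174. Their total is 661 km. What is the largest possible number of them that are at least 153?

4

If k of the values are ≥ 153, the total is ≥ 153k + 0(11 − k).
Setting 153k + 0(11 − k) ≤ 661 gives 153k ≤ 661, so k ≤ 4.
k = 4 is achieved by 4 values at 153 and 7 at 0, total 612; add 49 to one value (staying below 153) to reach 661.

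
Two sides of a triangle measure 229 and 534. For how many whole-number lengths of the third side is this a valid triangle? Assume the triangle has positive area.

457

The triangle inequality gives |229 − 534| < c < 229 + 534, i.e. 305 < c < 763.
So c can be any integer from 306 to 762: 457 values.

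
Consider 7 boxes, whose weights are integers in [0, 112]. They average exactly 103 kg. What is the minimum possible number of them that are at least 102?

The total is 7 × 103 = 721.
If only k of them are at least 102, the other 7 − k are at most 101, so the total is at most k·112 + (7 − k)·101.
This must reach 721, so k·112 + (7 − k)·101 ≥ 721, giving k ≥ 2.
Exactly 2 works: 2 values at 112 and 5 at 101 total 729; lower one of the high values by 8 (still ≥ 102) to hit 721.

2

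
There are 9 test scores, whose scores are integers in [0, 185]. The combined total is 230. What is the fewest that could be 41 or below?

Each value above 41 is at least 42, contributing at least 42 − 0 = 42 above the floor 0.
The sum exceeds the floor total 0 by 230, so at most ⌊230/42⌋ = 5 exceed 41, and at least 4 are ≤ 41.
Exactly 4 works: 4 values at 0 and 5 at 42 total 210; raise one of the low values by 20 (still ≤ 41) to hit 230.

4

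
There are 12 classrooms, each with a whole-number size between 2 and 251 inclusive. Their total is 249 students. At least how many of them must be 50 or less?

8

Each value above 50 is at least 51, contributing at least 51 − 2 = 49 above the floor 2.
The sum exceeds the floor total 24 by 225, so at most ⌊225/49⌋ = 4 exceed 50, and at least 8 are ≤ 50.
Exactly 8 works: 8 values at 2 and 4 at 51 total 220; raise one of the low values by 29 (still ≤ 50) to hit 249.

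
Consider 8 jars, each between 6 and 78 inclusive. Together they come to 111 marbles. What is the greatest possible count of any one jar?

Maximizing one value means minimizing the remaining 7.
The other 7 contribute at least 7 × 6 = 42, leaving at most 111 − 42 = 69.
Since 69 ≤ 78, this is achievable: one at 69 and 7 at 6.

69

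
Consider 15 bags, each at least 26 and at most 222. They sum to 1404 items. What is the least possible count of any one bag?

Minimizing one value means maximizing the remaining 14.
The other 14 can take up 14 × 222 = 3108 ≥ 1404 − 26, so one bag can sit at its floor of 26.
Achievable: one at 26 and the other 14 totalling 1378, which fits since 14 × 26 ≤ 1378 ≤ 14 × 222.

26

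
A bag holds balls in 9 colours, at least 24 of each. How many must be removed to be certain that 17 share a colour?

In the worst case you draw 16 of each of the 9 colours: 9 × 16 = 144.
One more forces 17 of some colour, so 144 + 1 = 145.

145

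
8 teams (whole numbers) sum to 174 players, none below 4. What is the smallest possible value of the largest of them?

The 8 values sum to 174, so their maximum is at least ⌈174/8⌉ = 22.
Achievable: 6 of them at 22 and 2 at 21 total 174.

22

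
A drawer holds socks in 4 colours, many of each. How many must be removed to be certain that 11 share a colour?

You could draw 10 of every colour without reaching 11 of any — 40 in all.
One more forces 11 of some colour, so 40 + 1 = 41.

41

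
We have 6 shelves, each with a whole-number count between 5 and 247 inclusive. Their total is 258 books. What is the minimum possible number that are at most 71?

3

If only k of them are at most 71, the other 6 − k are at least 72, so the total is at least (6 − k)·72 + k·5.
This is ≤ 258, so (6 − k)·72 + 5k ≤ 258, which gives k ≥ 3.
Exactly 3 works: 3 values at 5 and 3 at 72 total 231; raise one of the low values by 27 (still ≤ 71) to hit 258.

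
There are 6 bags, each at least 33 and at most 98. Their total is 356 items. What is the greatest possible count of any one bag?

98

Maximizing one value means minimizing the remaining 5.
The other 5 contribute at least 5 × 33 = 165, leaving at most 356 − 165 = 191.
But each bag is capped at 98, so the maximum is 98.
Achievable: one at 98 and the other 5 totalling 258, which fits since 5 × 33 ≤ 258 ≤ 5 × 98.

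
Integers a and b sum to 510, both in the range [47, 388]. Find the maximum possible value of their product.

ab = a(510 − a) is maximized when a is as near 510/2 as the bounds allow.
Taking a = 255 and b = 255 (both in [47, 388]) gives ab = 65025.

65025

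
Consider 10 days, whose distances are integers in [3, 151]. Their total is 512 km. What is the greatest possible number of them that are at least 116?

4

With k values at 116 or above and the rest at least 3, the sum is at least 30 + 113k.
Since the sum is 512, we need 113k ≤ 482, i.e. k ≤ 4.
k = 4 is achieved by 4 values at 116 and 6 at 3, total 482; add 30 to one value (staying below 116) to reach 512.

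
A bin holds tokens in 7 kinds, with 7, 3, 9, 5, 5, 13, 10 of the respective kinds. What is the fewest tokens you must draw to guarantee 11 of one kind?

In the worst case you take as many as possible of each kind without reaching 11: 7 + 3 + 9 + 5 + 5 + 10 + 10 = 49.
The next one must give 11 of some kind, so 49 + 1 = 50.

50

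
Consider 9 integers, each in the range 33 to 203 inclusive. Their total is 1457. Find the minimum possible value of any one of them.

33

To make one integer as small as possible, make the other 8 as large as possible.
The other 8 can take up 8 × 203 = 1624 ≥ 1457 − 33, so one integer can sit at its floor of 33.
Achievable: one at 33 and the other 8 totalling 1424, which fits since 8 × 33 ≤ 1424 ≤ 8 × 203.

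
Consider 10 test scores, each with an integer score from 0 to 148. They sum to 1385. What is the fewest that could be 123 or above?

7

Suppose at most 10 − j of them reach 123; then j values are ≤ 122 and the rest ≤ 148.
The total is then ≤ 122·j + 148·(10 − j) = 1480 − 26j. For this to be ≥ 1385 we need j ≤ 3, so at least 10 − 3 = 7 must reach 123.
Exactly 7 works: 7 values at 148 and 3 at 122 total 1402; lower one of the high values by 17 (still ≥ 123) to hit 1385.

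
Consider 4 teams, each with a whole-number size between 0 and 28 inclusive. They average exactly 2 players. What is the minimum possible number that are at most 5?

3

The total is 4 × 2 = 8.
Each value above 5 is at least 6, contributing at least 6 − 0 = 6 above the floor 0.
The sum exceeds the floor total 0 by 8, so at most ⌊8/6⌋ = 1 exceed 5, and at least 3 are ≤ 5.
Exactly 3 works: 3 values at 0 and 1 at 6 total 6; raise one of the low values by 2 (still ≤ 5) to hit 8.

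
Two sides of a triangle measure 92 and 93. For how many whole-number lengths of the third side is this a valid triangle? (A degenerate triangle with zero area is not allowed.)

The triangle inequality gives |92 − 93| < c < 92 + 93, i.e. 1 < c < 185.
So c can be any integer from 2 to 184: 183 values.

183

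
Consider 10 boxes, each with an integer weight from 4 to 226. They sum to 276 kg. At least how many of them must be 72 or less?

Each value above 72 is at least 73, contributing at least 73 − 4 = 69 above the floor 4.
The sum exceeds the floor total 40 by 236, so at most ⌊236/69⌋ = 3 exceed 72, and at least 7 are ≤ 72.
Exactly 7 works: 7 values at 4 and 3 at 73 total 247; raise one of the low values by 29 (still ≤ 72) to hit 276.

7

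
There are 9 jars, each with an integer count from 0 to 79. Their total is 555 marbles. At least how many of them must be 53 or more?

4

If only k of them are at least 53, the other 9 − k are at most 52, so the total is at most k·79 + (9 − k)·52.
This must reach 555, so k·79 + (9 − k)·52 ≥ 555, giving k ≥ 4.
Exactly 4 works: 4 values at 79 and 5 at 52 total 576; lower one of the high values by 21 (still ≥ 53) to hit 555.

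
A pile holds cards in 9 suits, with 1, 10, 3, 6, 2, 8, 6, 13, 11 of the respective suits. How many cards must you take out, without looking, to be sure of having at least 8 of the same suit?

In the worst case you take as many as possible of each suit without reaching 8: 1 + 7 + 3 + 6 + 2 + 7 + 6 + 7 + 7 = 46.
The next one must give 8 of some suit, so 46 + 1 = 47.

47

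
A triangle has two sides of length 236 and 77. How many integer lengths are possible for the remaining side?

153

The triangle inequality gives |236 − 77| < c < 236 + 77, i.e. 159 < c < 313.
So c can be any integer from 160 to 312: 153 values.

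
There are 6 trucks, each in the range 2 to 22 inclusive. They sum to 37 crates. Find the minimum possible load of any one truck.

2

To make one truck as small as possible, make the other 5 as large as possible.
The other 5 can take up 5 × 22 = 110 ≥ 37 − 2, so one truck can sit at its floor of 2.
Achievable: one at 2 and the other 5 totalling 35, which fits since 5 × 2 ≤ 35 ≤ 5 × 22.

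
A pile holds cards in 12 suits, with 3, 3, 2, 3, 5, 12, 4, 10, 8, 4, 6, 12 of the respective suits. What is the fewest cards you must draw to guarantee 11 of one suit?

In the worst case you take as many as possible of each suit without reaching 11: 3 + 3 + 2 + 3 + 5 + 10 + 4 + 10 + 8 + 4 + 6 + 10 = 68.
The next one must give 11 of some suit, so 68 + 1 = 69.

69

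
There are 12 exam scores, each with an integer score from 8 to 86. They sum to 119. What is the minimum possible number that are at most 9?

If only k of them are at most 9, the other 12 − k are at least 10, so the total is at least (12 − k)·10 + k·8.
This is ≤ 119, so (12 − k)·10 + 8k ≤ 119, which gives k ≥ 1.
Exactly 1 works: 1 value at 8 and 11 at 10 total 118; raise one of the low values by 1 (still ≤ 9) to hit 119.

1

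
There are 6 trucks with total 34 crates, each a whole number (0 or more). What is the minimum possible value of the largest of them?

6

Some value must be at least ⌈34/6⌉ = 6, since 6 × 5 = 30 < 34.
Taking 2 copies of 5 and 4 copies of 6 gives exactly 34, so 6 is attained.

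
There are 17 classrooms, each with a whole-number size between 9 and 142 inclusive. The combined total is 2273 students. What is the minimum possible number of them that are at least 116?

Each value short of 116 is at most 115, costing at least 142 − 115 = 27 against the maximum total of 2414.
We can afford to lose at most 2414 − 2273 = 141, so at most ⌊141/27⌋ = 5 fall short, and at least 12 are ≥ 116.
Exactly 12 works: 12 values at 142 and 5 at 115 total 2279; lower one of the high values by 6 (still ≥ 116) to hit 2273.

12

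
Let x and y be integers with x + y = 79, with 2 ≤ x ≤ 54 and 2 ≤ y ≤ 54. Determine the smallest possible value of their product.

For a fixed sum, xy is smallest when x and y are as far apart as possible.
At the endpoint x = 25, y = 79 − 25 = 54, so xy = 25 × 54 = 1350.

1350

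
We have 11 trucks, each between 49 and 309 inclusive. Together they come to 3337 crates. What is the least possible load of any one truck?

247

Minimizing one value means maximizing the remaining 10.
The other 10 contribute at most 10 × 309 = 3090, leaving at least 3337 − 3090 = 247.
Since 247 ≥ 49, this is achievable: one at 247 and 10 at 309.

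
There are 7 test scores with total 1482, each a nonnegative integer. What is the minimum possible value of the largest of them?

The 7 values sum to 1482, so their maximum is at least ⌈1482/7⌉ = 212.
Taking 2 copies of 211 and 5 copies of 212 gives exactly 1482, so 212 is attained.

212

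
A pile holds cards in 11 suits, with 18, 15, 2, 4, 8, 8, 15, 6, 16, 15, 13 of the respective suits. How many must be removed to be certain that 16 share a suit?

In the worst case you take as many as possible of each suit without reaching 16: 15 + 15 + 2 + 4 + 8 + 8 + 15 + 6 + 15 + 15 + 13 = 116.
The next one must give 16 of some suit, so 116 + 1 = 117.

117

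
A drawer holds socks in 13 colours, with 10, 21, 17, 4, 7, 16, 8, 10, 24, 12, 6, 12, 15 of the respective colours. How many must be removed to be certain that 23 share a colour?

161

In the worst case you take as many as possible of each colour without reaching 23: 10 + 21 + 17 + 4 + 7 + 16 + 8 + 10 + 22 + 12 + 6 + 12 + 15 = 160.
The next one must give 23 of some colour, so 160 + 1 = 161.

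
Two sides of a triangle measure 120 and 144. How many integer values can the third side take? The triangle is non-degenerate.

The triangle inequality gives |120 − 144| < c < 120 + 144, i.e. 24 < c < 264.
So c can be any integer from 25 to 263: 239 values.

239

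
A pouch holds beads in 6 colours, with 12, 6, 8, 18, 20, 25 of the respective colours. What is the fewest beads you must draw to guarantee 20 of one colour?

In the worst case you take as many as possible of each colour without reaching 20: 12 + 6 + 8 + 18 + 19 + 19 = 82.
The next one must give 20 of some colour, so 82 + 1 = 83.

83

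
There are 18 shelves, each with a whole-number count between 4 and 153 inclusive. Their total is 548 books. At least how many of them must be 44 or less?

Each value above 44 is at least 45, contributing at least 45 − 4 = 41 above the floor 4.
The sum exceeds the floor total 72 by 476, so at most ⌊476/41⌋ = 11 exceed 44, and at least 7 are ≤ 44.
Exactly 7 works: 7 values at 4 and 11 at 45 total 523; raise one of the low values by 25 (still ≤ 44) to hit 548.

7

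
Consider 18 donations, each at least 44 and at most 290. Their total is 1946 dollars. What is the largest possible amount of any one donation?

To make one donation as large as possible, make the other 17 as small as possible.
The other 17 contribute at least 17 × 44 = 748, leaving at most 1946 − 748 = 1198.
But each donation is capped at 290, so the maximum is 290.
Achievable: one at 290 and the other 17 totalling 1656, which fits since 17 × 44 ≤ 1656 ≤ 17 × 290.

290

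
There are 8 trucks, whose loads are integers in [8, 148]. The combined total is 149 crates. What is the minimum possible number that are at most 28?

4

Let j be the number exceeding 28. Then the total is ≥ 29·j + 8·(8 − j) = 64 + 21j.
So 21j ≤ 85 and j ≤ 4; hence at least 8 − 4 = 4 are ≤ 28.
Exactly 4 works: 4 values at 8 and 4 at 29 total 148; raise one of the low values by 1 (still ≤ 28) to hit 149.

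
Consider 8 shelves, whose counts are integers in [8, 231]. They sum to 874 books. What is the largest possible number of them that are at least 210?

Suppose k of them are at least 210. Those contribute at least 210 each and the other 8 − k at least 8 each.
So the total is at least 210k + 8(8 − k) = 64 + 202k. This must be ≤ 874, giving k ≤ 4.
k = 4 is achieved by 4 values at 210 and 4 at 8, total 872; add 2 to one value (staying below 210) to reach 874.

4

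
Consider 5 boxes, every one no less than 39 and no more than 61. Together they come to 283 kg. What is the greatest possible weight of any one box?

61

Maximizing one value means minimizing the remaining 4.
The other 4 contribute at least 4 × 39 = 156, leaving at most 283 − 156 = 127.
But each box is capped at 61, so the maximum is 61.
Achievable: one at 61 and the other 4 totalling 222, which fits since 4 × 39 ≤ 222 ≤ 4 × 61.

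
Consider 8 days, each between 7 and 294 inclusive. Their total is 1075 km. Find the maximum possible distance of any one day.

To make one day as large as possible, make the other 7 as small as possible.
The other 7 contribute at least 7 × 7 = 49, leaving at most 1075 − 49 = 1026.
But each day is capped at 294, so the maximum is 294.
Achievable: one at 294 and the other 7 totalling 781, which fits since 7 × 7 ≤ 781 ≤ 7 × 294.

294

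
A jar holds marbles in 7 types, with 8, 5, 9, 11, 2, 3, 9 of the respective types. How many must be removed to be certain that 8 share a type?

39

In the worst case you take as many as possible of each type without reaching 8: 7 + 5 + 7 + 7 + 2 + 3 + 7 = 38.
The next one must give 8 of some type, so 38 + 1 = 39.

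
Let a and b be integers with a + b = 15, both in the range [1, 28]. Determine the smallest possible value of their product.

14

Since a + b is fixed, pushing one of them to its bound minimizes the product.
The extreme feasible split is a = 1, b = 14, giving ab = 14.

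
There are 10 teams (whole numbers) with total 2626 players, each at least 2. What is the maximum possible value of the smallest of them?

262

The average is 2626/10 < 263, so some value is ≤ 262.
Achievable: 4 of them at 262 and 6 at 263 total 2626.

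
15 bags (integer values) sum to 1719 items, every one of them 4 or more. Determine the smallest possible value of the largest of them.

The average is 1719/15 > 114, so not all 15 can be 114 or less; the largest is ≥ 115.
Equality holds with 9 values of 115 and 6 values of 114.

115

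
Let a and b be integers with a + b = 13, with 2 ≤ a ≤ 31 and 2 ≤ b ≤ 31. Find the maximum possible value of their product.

42

ab = a(13 − a) is maximized when a is as near 13/2 as the bounds allow.
Taking a = 6 and b = 7 (both in [2, 31]) gives ab = 42.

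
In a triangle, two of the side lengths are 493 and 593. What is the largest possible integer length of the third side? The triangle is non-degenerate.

1085

The third side must be less than 493 + 593 = 1086.
The largest integer below 1086 is 1085.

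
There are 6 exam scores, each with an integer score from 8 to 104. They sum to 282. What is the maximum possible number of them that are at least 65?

4

Suppose k of them are at least 65. Those contribute at least 65 each and the other 6 − k at least 8 each.
So the total is at least 65k + 8(6 − k) = 48 + 57k. This must be ≤ 282, giving k ≤ 4.
k = 4 is achieved by 4 values at 65 and 2 at 8, total 276; add 6 to one value (staying below 65) to reach 282.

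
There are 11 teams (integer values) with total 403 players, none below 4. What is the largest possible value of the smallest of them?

The average is 403/11 < 37, so some value is ≤ 36.
Taking 4 copies of 36 and 7 copies of 37 gives exactly 403, so 36 is attained.

36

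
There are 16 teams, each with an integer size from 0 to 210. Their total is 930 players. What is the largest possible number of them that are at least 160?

5

Suppose k of them are at least 160. Those contribute at least 160 each and the other 16 − k at least 0 each.
So the total is at least 160k + 0(16 − k) = 0 + 160k. This must be ≤ 930, giving k ≤ 5.
k = 5 is achieved by 5 values at 160 and 11 at 0, total 800; add 130 to one value (staying below 160) to reach 930.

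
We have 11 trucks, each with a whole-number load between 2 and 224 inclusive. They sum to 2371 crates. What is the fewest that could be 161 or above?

10

Each value short of 161 is at most 160, costing at least 224 − 160 = 64 against the maximum total of 2464.
We can afford to lose at most 2464 − 2371 = 93, so at most ⌊93/64⌋ = 1 fall short, and at least 10 are ≥ 161.
Exactly 10 works: 10 values at 224 and 1 at 160 total 2400; lower one of the high values by 29 (still ≥ 161) to hit 2371.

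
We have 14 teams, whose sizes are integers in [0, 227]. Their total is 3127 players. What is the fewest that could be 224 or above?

2

Suppose at most 14 − j of them reach 224; then j values are ≤ 223 and the rest ≤ 227.
The total is then ≤ 223·j + 227·(14 − j) = 3178 − 4j. For this to be ≥ 3127 we need j ≤ 12, so at least 14 − 12 = 2 must reach 224.
Exactly 2 works: 2 values at 227 and 12 at 223 total 3130; lower one of the high values by 3 (still ≥ 224) to hit 3127.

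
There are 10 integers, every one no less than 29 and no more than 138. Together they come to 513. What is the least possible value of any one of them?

29

To make one integer as small as possible, make the other 9 as large as possible.
The other 9 can take up 9 × 138 = 1242 ≥ 513 − 29, so one integer can sit at its floor of 29.
Achievable: one at 29 and the other 9 totalling 484, which fits since 9 × 29 ≤ 484 ≤ 9 × 138.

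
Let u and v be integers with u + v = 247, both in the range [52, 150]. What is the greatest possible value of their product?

For a fixed sum, the product uv is largest when u and v are as close as possible.
Taking u = 123 and v = 124 (both in [52, 150]) gives uv = 15252.

15252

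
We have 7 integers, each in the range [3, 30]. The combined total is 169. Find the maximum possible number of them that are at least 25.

If k of the values are ≥ 25, the total is ≥ 25k + 3(7 − k).
Setting 25k + 3(7 − k) ≤ 169 gives 22k ≤ 148, so k ≤ 6.
k = 6 is achieved by 6 values at 25 and 1 at 3, total 153; add 16 to one value (staying below 25) to reach 169.

6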